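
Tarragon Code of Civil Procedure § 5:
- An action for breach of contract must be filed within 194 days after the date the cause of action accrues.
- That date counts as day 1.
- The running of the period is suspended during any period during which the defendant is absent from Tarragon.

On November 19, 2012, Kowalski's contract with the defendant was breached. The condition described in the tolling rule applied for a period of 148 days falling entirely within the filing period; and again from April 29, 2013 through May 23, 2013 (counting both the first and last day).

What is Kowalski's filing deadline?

November 20, 2013

Counting November 19, 2012 as day 1, day 194 is May 31, 2013.
Tolling adds 148 days: May 31, 2013 + 148 days = October 26, 2013.
From April 29, 2013 through May 23, 2013 inclusive is 25 days; tolling adds 25 days: October 26, 2013 + 25 days = November 20, 2013.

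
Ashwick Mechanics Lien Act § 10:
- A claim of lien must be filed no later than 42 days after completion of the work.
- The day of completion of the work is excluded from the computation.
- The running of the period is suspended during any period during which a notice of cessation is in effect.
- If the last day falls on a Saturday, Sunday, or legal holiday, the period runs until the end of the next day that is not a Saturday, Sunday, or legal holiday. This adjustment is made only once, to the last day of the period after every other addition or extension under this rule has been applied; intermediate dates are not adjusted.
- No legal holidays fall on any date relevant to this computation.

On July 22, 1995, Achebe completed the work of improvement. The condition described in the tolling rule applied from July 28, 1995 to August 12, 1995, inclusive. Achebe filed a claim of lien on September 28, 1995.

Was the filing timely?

42 days after July 22, 1995 is September 2, 1995.
From July 28, 1995 through August 12, 1995 inclusive is 16 days; tolling adds 16 days: September 2, 1995 + 16 days = September 18, 1995.
September 18, 1995 is a Monday and not a legal holiday, so no extension applies.
The deadline is September 18, 1995; the filing on September 28, 1995 is after that date.

No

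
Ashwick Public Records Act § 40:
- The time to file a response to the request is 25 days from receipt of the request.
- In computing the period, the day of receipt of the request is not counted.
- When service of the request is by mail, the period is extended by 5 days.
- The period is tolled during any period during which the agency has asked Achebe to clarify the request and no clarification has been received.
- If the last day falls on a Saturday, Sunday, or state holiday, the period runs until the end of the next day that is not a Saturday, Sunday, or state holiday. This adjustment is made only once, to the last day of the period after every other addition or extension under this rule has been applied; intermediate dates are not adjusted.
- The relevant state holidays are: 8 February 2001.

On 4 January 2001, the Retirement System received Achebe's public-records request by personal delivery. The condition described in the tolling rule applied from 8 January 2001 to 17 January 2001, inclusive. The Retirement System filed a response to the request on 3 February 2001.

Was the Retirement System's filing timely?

25 days after 4 January 2001 is January 29, 2001.
Service was not by mail, so no mail extension applies.
From January 8, 2001 through January 17, 2001 inclusive is 10 days; tolling adds 10 days: January 29, 2001 + 10 days = February 8, 2001.
February 8, 2001 is a listed holiday. The next qualifying day is February 9, 2001.
The deadline is February 9, 2001; the filing on February 3, 2001 is on or before that date.

Yes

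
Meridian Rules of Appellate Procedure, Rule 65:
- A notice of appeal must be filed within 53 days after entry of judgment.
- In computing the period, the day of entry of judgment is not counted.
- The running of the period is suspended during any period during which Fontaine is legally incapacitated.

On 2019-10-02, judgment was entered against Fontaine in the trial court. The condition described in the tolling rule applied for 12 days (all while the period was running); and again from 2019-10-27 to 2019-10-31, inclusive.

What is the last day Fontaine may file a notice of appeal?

December 11, 2019

53 days after 2019-10-02 is November 24, 2019.
Tolling adds 12 days: November 24, 2019 + 12 days = December 6, 2019.
From October 27, 2019 through October 31, 2019 inclusive is 5 days; tolling adds 5 days: December 6, 2019 + 5 days = December 11, 2019.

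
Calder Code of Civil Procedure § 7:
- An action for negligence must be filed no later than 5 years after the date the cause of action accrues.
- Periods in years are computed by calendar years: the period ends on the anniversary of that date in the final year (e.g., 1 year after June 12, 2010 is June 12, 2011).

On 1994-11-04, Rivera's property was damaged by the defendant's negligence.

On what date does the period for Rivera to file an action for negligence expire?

5 years after 1994-11-04 is November 4, 1999.

November 4, 1999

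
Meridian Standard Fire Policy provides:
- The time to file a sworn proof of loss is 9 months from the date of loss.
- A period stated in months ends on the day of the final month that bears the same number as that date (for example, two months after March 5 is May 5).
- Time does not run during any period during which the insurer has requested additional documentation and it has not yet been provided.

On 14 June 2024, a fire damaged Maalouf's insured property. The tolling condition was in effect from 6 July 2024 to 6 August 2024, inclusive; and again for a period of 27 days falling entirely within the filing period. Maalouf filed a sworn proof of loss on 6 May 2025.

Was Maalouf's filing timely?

Yes

9 months after 14 June 2024 is March 14, 2025.
From July 6, 2024 through August 6, 2024 inclusive is 32 days; tolling adds 32 days: March 14, 2025 + 32 days = April 15, 2025.
Tolling adds 27 days: April 15, 2025 + 27 days = May 12, 2025.
The deadline is May 12, 2025; the filing on May 6, 2025 is on or before that date.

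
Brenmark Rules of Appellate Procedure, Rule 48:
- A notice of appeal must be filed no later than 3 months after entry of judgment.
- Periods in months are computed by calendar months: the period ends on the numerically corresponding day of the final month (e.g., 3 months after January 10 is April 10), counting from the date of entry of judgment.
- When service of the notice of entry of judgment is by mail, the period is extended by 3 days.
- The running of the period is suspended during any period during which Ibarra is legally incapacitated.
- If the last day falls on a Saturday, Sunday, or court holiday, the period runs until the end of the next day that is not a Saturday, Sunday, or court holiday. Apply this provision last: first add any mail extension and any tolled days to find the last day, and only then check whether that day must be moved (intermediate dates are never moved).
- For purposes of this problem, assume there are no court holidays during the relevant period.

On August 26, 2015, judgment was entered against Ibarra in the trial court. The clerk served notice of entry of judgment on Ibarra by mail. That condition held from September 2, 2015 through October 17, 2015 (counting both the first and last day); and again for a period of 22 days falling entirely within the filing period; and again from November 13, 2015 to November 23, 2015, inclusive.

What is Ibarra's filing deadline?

February 16, 2016

3 months after August 26, 2015 is November 26, 2015.
Service was by mail, adding 3 days: November 26, 2015 + 3 days = November 29, 2015.
From September 2, 2015 through October 17, 2015 inclusive is 46 days; tolling adds 46 days: November 29, 2015 + 46 days = January 14, 2016.
Tolling adds 22 days: January 14, 2016 + 22 days = February 5, 2016.
From November 13, 2015 through November 23, 2015 inclusive is 11 days; tolling adds 11 days: February 5, 2016 + 11 days = February 16, 2016.
February 16, 2016 is a Tuesday and not a court holiday, so no extension applies.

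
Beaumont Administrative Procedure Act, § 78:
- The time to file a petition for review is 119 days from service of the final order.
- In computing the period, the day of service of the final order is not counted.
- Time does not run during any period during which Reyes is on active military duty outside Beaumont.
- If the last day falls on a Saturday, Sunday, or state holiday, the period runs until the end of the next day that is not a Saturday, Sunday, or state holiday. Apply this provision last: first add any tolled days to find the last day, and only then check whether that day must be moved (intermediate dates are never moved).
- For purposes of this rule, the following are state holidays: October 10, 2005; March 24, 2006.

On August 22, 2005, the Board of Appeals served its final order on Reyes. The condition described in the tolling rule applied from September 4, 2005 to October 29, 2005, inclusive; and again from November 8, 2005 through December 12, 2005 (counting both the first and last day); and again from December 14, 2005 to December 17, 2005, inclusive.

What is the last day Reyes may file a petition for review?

119 days after August 22, 2005 is December 19, 2005.
From September 4, 2005 through October 29, 2005 inclusive is 56 days; tolling adds 56 days: December 19, 2005 + 56 days = February 13, 2006.
From November 8, 2005 through December 12, 2005 inclusive is 35 days; tolling adds 35 days: February 13, 2006 + 35 days = March 20, 2006.
From December 14, 2005 through December 17, 2005 inclusive is 4 days; tolling adds 4 days: March 20, 2006 + 4 days = March 24, 2006.
March 24, 2006 is a listed holiday; March 25, 2006 is Saturday; March 26, 2006 is Sunday. The next qualifying day is March 27, 2006.

March 27, 2006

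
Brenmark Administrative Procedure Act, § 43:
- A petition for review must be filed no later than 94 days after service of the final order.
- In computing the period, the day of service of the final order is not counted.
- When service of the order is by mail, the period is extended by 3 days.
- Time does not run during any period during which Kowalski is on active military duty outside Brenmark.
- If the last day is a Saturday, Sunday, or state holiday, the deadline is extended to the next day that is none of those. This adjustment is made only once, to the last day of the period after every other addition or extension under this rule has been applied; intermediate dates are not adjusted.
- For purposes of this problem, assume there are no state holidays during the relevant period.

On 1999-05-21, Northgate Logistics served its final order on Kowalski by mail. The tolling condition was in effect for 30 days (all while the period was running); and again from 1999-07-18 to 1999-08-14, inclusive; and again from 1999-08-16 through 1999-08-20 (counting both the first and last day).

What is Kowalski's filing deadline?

94 days after 1999-05-21 is August 23, 1999.
Service was by mail, adding 3 days: August 23, 1999 + 3 days = August 26, 1999.
Tolling adds 30 days: August 26, 1999 + 30 days = September 25, 1999.
From July 18, 1999 through August 14, 1999 inclusive is 28 days; tolling adds 28 days: September 25, 1999 + 28 days = October 23, 1999.
From August 16, 1999 through August 20, 1999 inclusive is 5 days; tolling adds 5 days: October 23, 1999 + 5 days = October 28, 1999.
October 28, 1999 is a Thursday and not a state holiday, so no extension applies.

October 28, 1999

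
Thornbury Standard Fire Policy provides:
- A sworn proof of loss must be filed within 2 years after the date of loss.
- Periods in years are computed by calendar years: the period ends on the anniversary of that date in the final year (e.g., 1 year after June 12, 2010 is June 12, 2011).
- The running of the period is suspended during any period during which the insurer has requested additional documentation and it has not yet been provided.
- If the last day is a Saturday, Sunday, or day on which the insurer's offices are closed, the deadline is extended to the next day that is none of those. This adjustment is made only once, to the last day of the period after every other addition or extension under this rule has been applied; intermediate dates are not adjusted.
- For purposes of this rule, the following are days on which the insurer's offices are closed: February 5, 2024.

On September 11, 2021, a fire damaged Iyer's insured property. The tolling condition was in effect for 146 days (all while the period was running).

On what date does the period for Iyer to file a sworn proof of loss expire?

2 years after September 11, 2021 is September 11, 2023.
Tolling adds 146 days: September 11, 2023 + 146 days = February 4, 2024.
February 4, 2024 is Sunday; February 5, 2024 is a listed holiday. The next qualifying day is February 6, 2024.

February 6, 2024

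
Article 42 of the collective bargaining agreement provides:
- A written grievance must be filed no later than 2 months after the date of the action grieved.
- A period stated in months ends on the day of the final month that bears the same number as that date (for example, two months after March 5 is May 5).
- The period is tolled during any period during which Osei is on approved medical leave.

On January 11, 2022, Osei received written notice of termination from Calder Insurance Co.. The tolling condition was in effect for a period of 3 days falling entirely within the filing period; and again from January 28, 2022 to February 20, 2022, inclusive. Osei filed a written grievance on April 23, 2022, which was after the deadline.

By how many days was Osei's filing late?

16 days

2 months after January 11, 2022 is March 11, 2022.
Tolling adds 3 days: March 11, 2022 + 3 days = March 14, 2022.
From January 28, 2022 through February 20, 2022 inclusive is 24 days; tolling adds 24 days: March 14, 2022 + 24 days = April 7, 2022.
The deadline is April 7, 2022; from April 7, 2022 to April 23, 2022 is 16 days.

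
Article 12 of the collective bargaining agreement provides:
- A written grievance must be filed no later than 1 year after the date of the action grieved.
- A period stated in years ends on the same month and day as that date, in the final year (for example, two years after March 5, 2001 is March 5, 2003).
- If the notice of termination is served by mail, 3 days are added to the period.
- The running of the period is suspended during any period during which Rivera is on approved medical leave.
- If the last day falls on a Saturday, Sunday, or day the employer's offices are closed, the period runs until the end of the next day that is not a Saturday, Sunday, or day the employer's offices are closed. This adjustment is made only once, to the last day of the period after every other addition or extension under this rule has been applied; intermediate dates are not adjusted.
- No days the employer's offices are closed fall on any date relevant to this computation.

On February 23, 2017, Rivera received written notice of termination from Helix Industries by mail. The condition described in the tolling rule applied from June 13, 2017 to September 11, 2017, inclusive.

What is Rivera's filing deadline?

1 year after February 23, 2017 is February 23, 2018.
Service was by mail, adding 3 days: February 23, 2018 + 3 days = February 26, 2018.
From June 13, 2017 through September 11, 2017 inclusive is 91 days; tolling adds 91 days: February 26, 2018 + 91 days = May 28, 2018.
May 28, 2018 is a Monday and not a day the employer's offices are closed, so no extension applies.

May 28, 2018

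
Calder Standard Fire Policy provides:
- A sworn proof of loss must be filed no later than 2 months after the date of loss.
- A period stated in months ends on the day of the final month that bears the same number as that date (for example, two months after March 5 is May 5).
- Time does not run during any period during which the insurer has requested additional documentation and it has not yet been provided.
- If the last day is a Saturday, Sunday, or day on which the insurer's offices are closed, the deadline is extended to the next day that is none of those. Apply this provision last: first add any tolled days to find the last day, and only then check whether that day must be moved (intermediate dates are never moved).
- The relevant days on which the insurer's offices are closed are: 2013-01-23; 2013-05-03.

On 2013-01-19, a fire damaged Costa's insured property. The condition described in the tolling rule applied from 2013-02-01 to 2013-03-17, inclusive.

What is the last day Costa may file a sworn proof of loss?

2 months after 2013-01-19 is March 19, 2013.
From February 1, 2013 through March 17, 2013 inclusive is 45 days; tolling adds 45 days: March 19, 2013 + 45 days = May 3, 2013.
May 3, 2013 is a listed holiday; May 4, 2013 is Saturday; May 5, 2013 is Sunday. The next qualifying day is May 6, 2013.

May 6, 2013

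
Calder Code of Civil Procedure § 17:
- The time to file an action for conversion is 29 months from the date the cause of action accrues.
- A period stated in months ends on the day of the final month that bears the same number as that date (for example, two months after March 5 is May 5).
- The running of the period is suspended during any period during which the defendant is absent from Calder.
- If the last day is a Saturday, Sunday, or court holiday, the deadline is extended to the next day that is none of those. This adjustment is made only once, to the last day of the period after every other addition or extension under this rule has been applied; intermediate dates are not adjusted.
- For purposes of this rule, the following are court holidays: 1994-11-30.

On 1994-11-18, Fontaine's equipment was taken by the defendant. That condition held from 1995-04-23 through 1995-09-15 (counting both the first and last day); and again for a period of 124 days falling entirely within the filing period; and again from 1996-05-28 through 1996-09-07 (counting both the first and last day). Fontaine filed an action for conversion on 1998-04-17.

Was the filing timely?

29 months after 1994-11-18 is April 18, 1997.
From April 23, 1995 through September 15, 1995 inclusive is 146 days; tolling adds 146 days: April 18, 1997 + 146 days = September 11, 1997.
Tolling adds 124 days: September 11, 1997 + 124 days = January 13, 1998.
From May 28, 1996 through September 7, 1996 inclusive is 103 days; tolling adds 103 days: January 13, 1998 + 103 days = April 26, 1998.
April 26, 1998 is Sunday. The next qualifying day is April 27, 1998.
The deadline is April 27, 1998; the filing on April 17, 1998 is on or before that date.

Yes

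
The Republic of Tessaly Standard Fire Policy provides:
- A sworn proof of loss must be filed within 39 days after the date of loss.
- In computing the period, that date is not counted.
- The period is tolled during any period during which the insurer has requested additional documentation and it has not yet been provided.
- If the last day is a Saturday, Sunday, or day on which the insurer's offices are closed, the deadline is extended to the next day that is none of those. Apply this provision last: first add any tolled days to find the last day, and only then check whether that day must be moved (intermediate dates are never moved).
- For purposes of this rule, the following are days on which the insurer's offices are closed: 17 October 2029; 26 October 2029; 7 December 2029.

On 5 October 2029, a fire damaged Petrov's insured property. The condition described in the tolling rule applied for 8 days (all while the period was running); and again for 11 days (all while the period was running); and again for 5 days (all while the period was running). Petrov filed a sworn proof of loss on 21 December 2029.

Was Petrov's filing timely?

No

39 days after 5 October 2029 is November 13, 2029.
Tolling adds 8 days: November 13, 2029 + 8 days = November 21, 2029.
Tolling adds 11 days: November 21, 2029 + 11 days = December 2, 2029.
Tolling adds 5 days: December 2, 2029 + 5 days = December 7, 2029.
December 7, 2029 is a listed holiday; December 8, 2029 is Saturday; December 9, 2029 is Sunday. The next qualifying day is December 10, 2029.
The deadline is December 10, 2029; the filing on December 21, 2029 is after that date.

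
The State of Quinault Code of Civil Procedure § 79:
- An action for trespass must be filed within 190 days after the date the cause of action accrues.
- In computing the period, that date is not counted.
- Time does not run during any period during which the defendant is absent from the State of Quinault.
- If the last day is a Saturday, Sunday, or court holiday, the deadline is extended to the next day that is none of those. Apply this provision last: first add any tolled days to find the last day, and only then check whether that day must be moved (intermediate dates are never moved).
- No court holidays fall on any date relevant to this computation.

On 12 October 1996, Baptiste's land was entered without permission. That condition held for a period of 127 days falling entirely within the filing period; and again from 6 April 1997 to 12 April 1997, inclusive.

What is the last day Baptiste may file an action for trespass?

190 days after 12 October 1996 is April 20, 1997.
Tolling adds 127 days: April 20, 1997 + 127 days = August 25, 1997.
From April 6, 1997 through April 12, 1997 inclusive is 7 days; tolling adds 7 days: August 25, 1997 + 7 days = September 1, 1997.
September 1, 1997 is a Monday and not a court holiday, so no extension applies.

September 1, 1997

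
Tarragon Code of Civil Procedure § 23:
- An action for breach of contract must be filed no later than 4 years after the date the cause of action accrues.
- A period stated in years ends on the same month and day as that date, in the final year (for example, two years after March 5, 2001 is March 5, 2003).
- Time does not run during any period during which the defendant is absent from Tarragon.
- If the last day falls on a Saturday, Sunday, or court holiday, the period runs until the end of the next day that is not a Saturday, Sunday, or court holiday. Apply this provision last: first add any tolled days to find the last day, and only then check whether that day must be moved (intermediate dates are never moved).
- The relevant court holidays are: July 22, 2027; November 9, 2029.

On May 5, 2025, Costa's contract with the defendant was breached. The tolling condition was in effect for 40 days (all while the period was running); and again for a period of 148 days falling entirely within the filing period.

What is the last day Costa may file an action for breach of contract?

4 years after May 5, 2025 is May 5, 2029.
Tolling adds 40 days: May 5, 2029 + 40 days = June 14, 2029.
Tolling adds 148 days: June 14, 2029 + 148 days = November 9, 2029.
November 9, 2029 is a listed holiday; November 10, 2029 is Saturday; November 11, 2029 is Sunday. The next qualifying day is November 12, 2029.

November 12, 2029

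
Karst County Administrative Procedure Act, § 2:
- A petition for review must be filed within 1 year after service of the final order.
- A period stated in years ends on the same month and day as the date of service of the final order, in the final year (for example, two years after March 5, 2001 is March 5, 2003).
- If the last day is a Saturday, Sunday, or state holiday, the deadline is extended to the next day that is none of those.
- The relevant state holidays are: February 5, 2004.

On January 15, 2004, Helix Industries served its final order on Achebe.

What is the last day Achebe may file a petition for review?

January 17, 2005

1 year after January 15, 2004 is January 15, 2005.
January 15, 2005 is Saturday; January 16, 2005 is Sunday. The next qualifying day is January 17, 2005.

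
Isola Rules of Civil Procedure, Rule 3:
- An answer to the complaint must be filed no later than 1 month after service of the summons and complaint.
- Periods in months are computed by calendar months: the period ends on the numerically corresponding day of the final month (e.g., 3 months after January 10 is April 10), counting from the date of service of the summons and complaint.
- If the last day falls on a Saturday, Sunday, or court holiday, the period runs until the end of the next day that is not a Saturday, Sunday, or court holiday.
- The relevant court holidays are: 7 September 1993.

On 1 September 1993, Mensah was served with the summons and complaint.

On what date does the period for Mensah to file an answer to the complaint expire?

October 1, 1993

1 month after 1 September 1993 is October 1, 1993.
October 1, 1993 is a Friday and not a court holiday, so no extension applies.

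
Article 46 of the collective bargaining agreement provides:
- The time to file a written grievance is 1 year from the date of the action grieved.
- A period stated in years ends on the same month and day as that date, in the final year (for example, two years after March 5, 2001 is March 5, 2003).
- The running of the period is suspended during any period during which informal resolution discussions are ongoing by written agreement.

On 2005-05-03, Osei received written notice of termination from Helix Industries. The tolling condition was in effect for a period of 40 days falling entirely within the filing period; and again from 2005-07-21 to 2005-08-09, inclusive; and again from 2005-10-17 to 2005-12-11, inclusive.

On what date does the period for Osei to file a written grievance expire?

1 year after 2005-05-03 is May 3, 2006.
Tolling adds 40 days: May 3, 2006 + 40 days = June 12, 2006.
From July 21, 2005 through August 9, 2005 inclusive is 20 days; tolling adds 20 days: June 12, 2006 + 20 days = July 2, 2006.
From October 17, 2005 through December 11, 2005 inclusive is 56 days; tolling adds 56 days: July 2, 2006 + 56 days = August 27, 2006.

August 27, 2006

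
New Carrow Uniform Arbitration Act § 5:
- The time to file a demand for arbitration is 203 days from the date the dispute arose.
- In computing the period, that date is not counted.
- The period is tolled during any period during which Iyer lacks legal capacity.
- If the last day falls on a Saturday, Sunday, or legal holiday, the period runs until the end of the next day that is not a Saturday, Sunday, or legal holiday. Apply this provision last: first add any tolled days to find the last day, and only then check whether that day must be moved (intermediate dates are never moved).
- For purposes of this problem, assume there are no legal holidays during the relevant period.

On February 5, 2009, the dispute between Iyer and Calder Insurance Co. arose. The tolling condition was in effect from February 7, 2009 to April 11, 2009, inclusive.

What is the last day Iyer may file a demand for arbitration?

October 30, 2009

203 days after February 5, 2009 is August 27, 2009.
From February 7, 2009 through April 11, 2009 inclusive is 64 days; tolling adds 64 days: August 27, 2009 + 64 days = October 30, 2009.
October 30, 2009 is a Friday and not a legal holiday, so no extension applies.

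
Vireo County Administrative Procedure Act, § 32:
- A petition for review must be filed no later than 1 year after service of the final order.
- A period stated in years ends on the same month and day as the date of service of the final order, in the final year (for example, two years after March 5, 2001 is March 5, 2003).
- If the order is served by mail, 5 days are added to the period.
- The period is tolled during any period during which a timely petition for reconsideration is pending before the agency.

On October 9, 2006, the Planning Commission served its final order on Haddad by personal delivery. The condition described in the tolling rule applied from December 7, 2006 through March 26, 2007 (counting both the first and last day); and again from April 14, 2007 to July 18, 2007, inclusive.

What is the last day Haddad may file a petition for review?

1 year after October 9, 2006 is October 9, 2007.
Service was not by mail, so no mail extension applies.
From December 7, 2006 through March 26, 2007 inclusive is 110 days; tolling adds 110 days: October 9, 2007 + 110 days = January 27, 2008.
From April 14, 2007 through July 18, 2007 inclusive is 96 days; tolling adds 96 days: January 27, 2008 + 96 days = May 2, 2008.

May 2, 2008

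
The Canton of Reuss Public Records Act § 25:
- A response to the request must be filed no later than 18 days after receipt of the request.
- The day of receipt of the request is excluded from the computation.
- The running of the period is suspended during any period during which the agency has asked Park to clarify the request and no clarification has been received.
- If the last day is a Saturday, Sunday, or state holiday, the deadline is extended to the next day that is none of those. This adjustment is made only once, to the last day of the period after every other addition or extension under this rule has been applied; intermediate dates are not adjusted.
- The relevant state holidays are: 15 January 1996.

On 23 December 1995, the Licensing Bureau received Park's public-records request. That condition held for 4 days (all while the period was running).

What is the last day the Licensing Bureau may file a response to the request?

18 days after 23 December 1995 is January 10, 1996.
Tolling adds 4 days: January 10, 1996 + 4 days = January 14, 1996.
January 14, 1996 is Sunday; January 15, 1996 is a listed holiday. The next qualifying day is January 16, 1996.

January 16, 1996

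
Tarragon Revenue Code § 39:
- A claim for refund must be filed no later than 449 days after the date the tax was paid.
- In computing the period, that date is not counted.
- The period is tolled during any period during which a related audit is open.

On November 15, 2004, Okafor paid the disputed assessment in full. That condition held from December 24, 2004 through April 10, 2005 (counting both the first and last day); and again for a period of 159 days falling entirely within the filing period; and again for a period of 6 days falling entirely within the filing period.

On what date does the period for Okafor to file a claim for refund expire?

449 days after November 15, 2004 is February 7, 2006.
From December 24, 2004 through April 10, 2005 inclusive is 108 days; tolling adds 108 days: February 7, 2006 + 108 days = May 26, 2006.
Tolling adds 159 days: May 26, 2006 + 159 days = November 1, 2006.
Tolling adds 6 days: November 1, 2006 + 6 days = November 7, 2006.

November 7, 2006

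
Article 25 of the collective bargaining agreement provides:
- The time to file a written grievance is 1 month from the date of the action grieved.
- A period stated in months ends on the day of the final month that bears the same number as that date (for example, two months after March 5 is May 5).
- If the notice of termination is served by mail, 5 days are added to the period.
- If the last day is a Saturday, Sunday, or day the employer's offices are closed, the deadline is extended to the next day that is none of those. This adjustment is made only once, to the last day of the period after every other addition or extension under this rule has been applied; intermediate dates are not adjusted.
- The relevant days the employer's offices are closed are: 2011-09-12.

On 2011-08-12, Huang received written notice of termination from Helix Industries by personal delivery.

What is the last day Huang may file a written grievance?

1 month after 2011-08-12 is September 12, 2011.
Service was not by mail, so no mail extension applies.
September 12, 2011 is a listed holiday. The next qualifying day is September 13, 2011.

September 13, 2011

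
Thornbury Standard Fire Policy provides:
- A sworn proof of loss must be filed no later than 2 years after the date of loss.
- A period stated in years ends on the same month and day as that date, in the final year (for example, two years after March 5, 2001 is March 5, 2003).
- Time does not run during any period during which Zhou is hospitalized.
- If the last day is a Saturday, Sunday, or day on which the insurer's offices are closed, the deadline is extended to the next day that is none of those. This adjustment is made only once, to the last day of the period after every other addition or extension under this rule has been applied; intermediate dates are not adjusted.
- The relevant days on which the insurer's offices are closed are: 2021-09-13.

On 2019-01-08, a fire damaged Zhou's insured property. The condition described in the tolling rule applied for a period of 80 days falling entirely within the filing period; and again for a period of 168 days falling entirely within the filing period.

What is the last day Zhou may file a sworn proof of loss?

2 years after 2019-01-08 is January 8, 2021.
Tolling adds 80 days: January 8, 2021 + 80 days = March 29, 2021.
Tolling adds 168 days: March 29, 2021 + 168 days = September 13, 2021.
September 13, 2021 is a listed holiday. The next qualifying day is September 14, 2021.

September 14, 2021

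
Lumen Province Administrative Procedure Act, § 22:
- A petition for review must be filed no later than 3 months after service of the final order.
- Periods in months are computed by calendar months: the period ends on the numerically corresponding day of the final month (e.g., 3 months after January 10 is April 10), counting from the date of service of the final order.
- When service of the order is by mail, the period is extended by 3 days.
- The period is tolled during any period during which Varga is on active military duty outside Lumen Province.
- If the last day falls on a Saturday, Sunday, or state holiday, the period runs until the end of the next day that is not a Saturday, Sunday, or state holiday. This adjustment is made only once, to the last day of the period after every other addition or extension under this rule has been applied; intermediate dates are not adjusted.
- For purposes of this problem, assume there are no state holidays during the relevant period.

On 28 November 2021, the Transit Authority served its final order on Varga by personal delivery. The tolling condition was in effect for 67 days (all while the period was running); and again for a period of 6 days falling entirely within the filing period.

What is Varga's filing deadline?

May 12, 2022

3 months after 28 November 2021 is February 28, 2022.
Service was not by mail, so no mail extension applies.
Tolling adds 67 days: February 28, 2022 + 67 days = May 6, 2022.
Tolling adds 6 days: May 6, 2022 + 6 days = May 12, 2022.
May 12, 2022 is a Thursday and not a state holiday, so no extension applies.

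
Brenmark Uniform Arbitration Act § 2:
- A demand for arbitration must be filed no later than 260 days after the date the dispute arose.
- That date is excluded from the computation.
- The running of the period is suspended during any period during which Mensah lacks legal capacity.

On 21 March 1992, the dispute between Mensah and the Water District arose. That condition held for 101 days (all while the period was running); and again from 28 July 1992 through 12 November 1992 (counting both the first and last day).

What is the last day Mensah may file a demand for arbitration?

July 3, 1993

260 days after 21 March 1992 is December 6, 1992.
Tolling adds 101 days: December 6, 1992 + 101 days = March 17, 1993.
From July 28, 1992 through November 12, 1992 inclusive is 108 days; tolling adds 108 days: March 17, 1993 + 108 days = July 3, 1993.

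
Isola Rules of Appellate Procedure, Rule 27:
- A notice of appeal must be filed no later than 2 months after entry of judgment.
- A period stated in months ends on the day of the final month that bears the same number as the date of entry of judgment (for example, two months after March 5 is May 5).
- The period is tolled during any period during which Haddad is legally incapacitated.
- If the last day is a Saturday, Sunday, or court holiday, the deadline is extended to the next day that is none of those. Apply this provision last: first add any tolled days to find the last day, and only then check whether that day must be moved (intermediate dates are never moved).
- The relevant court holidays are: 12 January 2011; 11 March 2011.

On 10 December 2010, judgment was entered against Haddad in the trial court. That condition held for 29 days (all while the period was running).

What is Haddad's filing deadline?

March 14, 2011

2 months after 10 December 2010 is February 10, 2011.
Tolling adds 29 days: February 10, 2011 + 29 days = March 11, 2011.
March 11, 2011 is a listed holiday; March 12, 2011 is Saturday; March 13, 2011 is Sunday. The next qualifying day is March 14, 2011.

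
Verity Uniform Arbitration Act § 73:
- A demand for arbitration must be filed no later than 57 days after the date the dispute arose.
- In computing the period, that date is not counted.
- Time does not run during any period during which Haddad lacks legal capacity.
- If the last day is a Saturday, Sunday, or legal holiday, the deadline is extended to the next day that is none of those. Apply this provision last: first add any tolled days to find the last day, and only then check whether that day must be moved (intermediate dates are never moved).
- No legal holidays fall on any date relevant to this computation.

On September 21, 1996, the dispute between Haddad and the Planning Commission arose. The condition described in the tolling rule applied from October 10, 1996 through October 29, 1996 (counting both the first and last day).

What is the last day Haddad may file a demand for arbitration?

December 9, 1996

57 days after September 21, 1996 is November 17, 1996.
From October 10, 1996 through October 29, 1996 inclusive is 20 days; tolling adds 20 days: November 17, 1996 + 20 days = December 7, 1996.
December 7, 1996 is Saturday; December 8, 1996 is Sunday. The next qualifying day is December 9, 1996.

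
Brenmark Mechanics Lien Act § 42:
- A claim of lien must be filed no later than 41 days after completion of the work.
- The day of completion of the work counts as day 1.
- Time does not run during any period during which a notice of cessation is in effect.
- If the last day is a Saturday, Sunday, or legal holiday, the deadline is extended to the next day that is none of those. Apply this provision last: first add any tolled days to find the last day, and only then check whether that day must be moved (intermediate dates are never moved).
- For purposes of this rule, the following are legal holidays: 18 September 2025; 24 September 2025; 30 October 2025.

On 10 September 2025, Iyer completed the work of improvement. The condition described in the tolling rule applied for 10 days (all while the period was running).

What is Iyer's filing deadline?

Counting 10 September 2025 as day 1, day 41 is October 20, 2025.
Tolling adds 10 days: October 20, 2025 + 10 days = October 30, 2025.
October 30, 2025 is a listed holiday. The next qualifying day is October 31, 2025.

October 31, 2025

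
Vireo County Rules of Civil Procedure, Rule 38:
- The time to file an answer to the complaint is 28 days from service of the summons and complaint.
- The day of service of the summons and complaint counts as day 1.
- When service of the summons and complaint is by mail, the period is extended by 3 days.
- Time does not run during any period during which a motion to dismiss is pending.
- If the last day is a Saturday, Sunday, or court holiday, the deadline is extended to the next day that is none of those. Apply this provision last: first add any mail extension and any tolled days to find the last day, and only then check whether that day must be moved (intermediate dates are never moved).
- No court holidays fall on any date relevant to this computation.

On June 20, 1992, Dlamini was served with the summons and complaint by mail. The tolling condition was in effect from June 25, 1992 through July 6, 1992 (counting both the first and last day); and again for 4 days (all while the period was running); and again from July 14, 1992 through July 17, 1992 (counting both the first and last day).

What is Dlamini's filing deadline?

Counting June 20, 1992 as day 1, day 28 is July 17, 1992.
Service was by mail, adding 3 days: July 17, 1992 + 3 days = July 20, 1992.
From June 25, 1992 through July 6, 1992 inclusive is 12 days; tolling adds 12 days: July 20, 1992 + 12 days = August 1, 1992.
Tolling adds 4 days: August 1, 1992 + 4 days = August 5, 1992.
From July 14, 1992 through July 17, 1992 inclusive is 4 days; tolling adds 4 days: August 5, 1992 + 4 days = August 9, 1992.
August 9, 1992 is Sunday. The next qualifying day is August 10, 1992.

August 10, 1992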